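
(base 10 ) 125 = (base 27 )4H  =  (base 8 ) 175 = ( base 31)41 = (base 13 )98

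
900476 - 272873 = 627603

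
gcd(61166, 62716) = 2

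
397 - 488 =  - 91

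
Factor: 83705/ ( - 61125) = -16741/12225 = -3^ ( -1) * 5^ (-2) * 163^(-1)*16741^1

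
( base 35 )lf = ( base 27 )10l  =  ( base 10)750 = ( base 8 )1356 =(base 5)11000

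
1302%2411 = 1302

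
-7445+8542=1097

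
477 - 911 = -434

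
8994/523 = 8994/523 = 17.20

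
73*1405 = 102565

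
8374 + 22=8396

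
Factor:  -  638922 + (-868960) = - 1507882 = - 2^1 * 753941^1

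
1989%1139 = 850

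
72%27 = 18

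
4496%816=416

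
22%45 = 22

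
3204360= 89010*36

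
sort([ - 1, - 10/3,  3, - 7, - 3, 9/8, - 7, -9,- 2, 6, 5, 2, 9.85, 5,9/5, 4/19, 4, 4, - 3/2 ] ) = [ - 9, - 7, - 7 , - 10/3 , - 3, - 2, - 3/2,-1  ,  4/19,  9/8,9/5, 2, 3, 4 , 4,5,5, 6, 9.85 ] 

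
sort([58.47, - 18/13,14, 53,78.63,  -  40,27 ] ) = [ - 40,- 18/13,  14,27, 53,  58.47,78.63]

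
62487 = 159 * 393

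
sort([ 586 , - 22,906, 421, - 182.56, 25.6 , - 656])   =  [ - 656, - 182.56, - 22,25.6, 421, 586, 906 ]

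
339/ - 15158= -339/15158 = - 0.02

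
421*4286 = 1804406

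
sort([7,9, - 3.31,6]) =[ - 3.31, 6,  7, 9 ]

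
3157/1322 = 2 + 513/1322 = 2.39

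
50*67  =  3350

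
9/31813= 9/31813   =  0.00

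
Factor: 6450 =2^1*3^1*5^2 *43^1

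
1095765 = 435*2519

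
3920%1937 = 46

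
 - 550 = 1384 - 1934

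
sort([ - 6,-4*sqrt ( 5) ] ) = [ - 4*sqrt( 5 ), - 6]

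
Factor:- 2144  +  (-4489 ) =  - 6633 = -  3^2 * 11^1* 67^1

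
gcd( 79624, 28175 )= 1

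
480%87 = 45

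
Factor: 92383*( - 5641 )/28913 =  -29^( - 1 )*997^(-1 )*5641^1*92383^1 = - 521132503/28913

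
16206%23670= 16206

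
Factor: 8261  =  11^1*751^1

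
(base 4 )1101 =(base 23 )3C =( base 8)121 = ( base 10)81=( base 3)10000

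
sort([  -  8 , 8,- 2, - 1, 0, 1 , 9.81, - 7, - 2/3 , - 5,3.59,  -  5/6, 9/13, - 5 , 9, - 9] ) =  [-9,- 8,-7, - 5, - 5, - 2,-1, - 5/6, - 2/3, 0,  9/13,  1,3.59, 8, 9,9.81]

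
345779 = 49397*7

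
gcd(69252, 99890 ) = 2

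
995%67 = 57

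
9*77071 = 693639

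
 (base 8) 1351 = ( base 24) 171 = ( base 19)214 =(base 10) 745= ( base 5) 10440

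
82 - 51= 31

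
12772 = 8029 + 4743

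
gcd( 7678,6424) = 22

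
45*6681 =300645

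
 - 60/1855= - 12/371 = - 0.03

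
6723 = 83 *81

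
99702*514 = 51246828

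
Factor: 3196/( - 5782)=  - 2^1*7^( -2 ) * 17^1*47^1*59^( - 1 ) = - 1598/2891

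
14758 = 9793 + 4965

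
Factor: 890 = 2^1*5^1* 89^1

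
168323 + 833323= 1001646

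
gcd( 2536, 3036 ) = 4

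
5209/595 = 8  +  449/595 = 8.75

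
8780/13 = 675 + 5/13= 675.38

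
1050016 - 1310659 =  - 260643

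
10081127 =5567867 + 4513260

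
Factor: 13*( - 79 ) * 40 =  - 41080 = - 2^3*5^1*13^1*79^1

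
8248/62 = 4124/31  =  133.03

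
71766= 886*81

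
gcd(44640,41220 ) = 180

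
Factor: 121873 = 17^1*67^1*107^1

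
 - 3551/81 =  - 3551/81  =  -  43.84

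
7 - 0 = 7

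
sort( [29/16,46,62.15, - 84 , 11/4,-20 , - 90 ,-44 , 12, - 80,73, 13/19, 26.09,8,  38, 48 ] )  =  [ - 90, - 84,-80, - 44,- 20, 13/19,29/16, 11/4,8, 12, 26.09, 38,46,48, 62.15,73] 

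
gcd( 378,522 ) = 18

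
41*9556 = 391796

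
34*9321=316914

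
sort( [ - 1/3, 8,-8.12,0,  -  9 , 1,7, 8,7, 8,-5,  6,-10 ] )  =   [ - 10,-9,-8.12,  -  5,-1/3, 0,1,6,7,7,8,8,8 ]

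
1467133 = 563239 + 903894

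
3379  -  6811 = -3432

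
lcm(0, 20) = 0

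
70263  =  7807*9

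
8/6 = 4/3 = 1.33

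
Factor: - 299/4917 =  - 3^ ( - 1)*11^( - 1)*13^1*23^1 * 149^( - 1) 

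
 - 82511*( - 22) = 1815242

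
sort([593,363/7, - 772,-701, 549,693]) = [-772, - 701,363/7,549,593, 693 ] 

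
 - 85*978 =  - 83130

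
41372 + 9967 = 51339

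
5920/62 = 2960/31 = 95.48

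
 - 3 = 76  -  79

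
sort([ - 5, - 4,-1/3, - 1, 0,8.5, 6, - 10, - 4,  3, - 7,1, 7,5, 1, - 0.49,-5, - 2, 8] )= [ - 10, - 7, - 5 ,-5 , - 4, - 4, - 2,-1, - 0.49, - 1/3, 0,  1 , 1,3, 5,6, 7,8  ,  8.5 ] 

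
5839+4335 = 10174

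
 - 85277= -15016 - 70261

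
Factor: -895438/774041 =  - 2^1*19^(-1)*139^1*3221^1*40739^( - 1) 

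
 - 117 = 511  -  628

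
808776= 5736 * 141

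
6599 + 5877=12476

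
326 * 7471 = 2435546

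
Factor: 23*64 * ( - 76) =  - 2^8*19^1*23^1 =- 111872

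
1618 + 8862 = 10480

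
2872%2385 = 487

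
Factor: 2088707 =1399^1*1493^1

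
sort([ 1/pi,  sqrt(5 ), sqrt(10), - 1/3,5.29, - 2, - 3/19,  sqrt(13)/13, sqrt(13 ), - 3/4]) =[ - 2, - 3/4, - 1/3, - 3/19, sqrt(13 ) /13, 1/pi, sqrt( 5),sqrt(10), sqrt(13),5.29 ]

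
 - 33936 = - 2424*14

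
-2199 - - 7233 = 5034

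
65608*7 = 459256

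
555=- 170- - 725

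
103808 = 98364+5444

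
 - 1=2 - 3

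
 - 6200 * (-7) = 43400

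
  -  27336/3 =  - 9112 = -  9112.00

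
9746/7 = 9746/7  =  1392.29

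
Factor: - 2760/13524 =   -  10/49 = - 2^1*5^1 * 7^(-2) 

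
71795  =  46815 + 24980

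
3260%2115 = 1145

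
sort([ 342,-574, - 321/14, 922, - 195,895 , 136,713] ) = [-574  , - 195,-321/14,136 , 342,  713,895,922]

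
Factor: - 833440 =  - 2^5*5^1*5209^1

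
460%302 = 158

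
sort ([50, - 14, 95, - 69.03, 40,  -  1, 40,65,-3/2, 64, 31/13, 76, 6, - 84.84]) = [-84.84, - 69.03, - 14,-3/2, - 1, 31/13, 6,40, 40, 50,64, 65 , 76, 95]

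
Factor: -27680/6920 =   -  4 = - 2^2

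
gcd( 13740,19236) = 2748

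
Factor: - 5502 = -2^1*3^1*7^1* 131^1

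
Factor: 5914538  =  2^1*7^1*17^1*24851^1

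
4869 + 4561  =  9430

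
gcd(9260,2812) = 4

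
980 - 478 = 502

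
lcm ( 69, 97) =6693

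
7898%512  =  218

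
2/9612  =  1/4806 = 0.00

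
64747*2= 129494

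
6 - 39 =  - 33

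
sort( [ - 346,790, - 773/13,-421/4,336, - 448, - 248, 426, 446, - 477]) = [ - 477,-448,-346, - 248, - 421/4,-773/13, 336,426 , 446, 790 ]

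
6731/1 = 6731 = 6731.00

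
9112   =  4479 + 4633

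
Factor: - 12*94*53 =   -  2^3*3^1  *  47^1*53^1 = - 59784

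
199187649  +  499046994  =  698234643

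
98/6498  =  49/3249 = 0.02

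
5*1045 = 5225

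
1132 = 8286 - 7154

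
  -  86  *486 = -41796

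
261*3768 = 983448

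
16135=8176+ 7959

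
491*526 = 258266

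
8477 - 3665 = 4812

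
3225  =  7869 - 4644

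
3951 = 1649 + 2302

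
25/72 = 25/72 = 0.35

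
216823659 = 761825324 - 545001665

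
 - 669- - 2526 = 1857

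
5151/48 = 107  +  5/16 = 107.31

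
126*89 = 11214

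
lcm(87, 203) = 609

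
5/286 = 5/286 = 0.02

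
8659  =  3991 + 4668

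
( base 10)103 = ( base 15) 6D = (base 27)3M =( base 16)67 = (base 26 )3p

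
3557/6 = 592 + 5/6  =  592.83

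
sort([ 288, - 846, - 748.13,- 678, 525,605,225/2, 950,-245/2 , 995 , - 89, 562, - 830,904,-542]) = [ - 846, - 830 ,  -  748.13, - 678  , - 542, - 245/2, - 89, 225/2, 288,  525, 562,605,  904,950, 995 ]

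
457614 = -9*( - 50846) 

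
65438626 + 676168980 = 741607606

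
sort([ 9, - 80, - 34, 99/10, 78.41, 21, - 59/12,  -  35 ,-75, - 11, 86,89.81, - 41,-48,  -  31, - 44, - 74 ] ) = [ - 80,  -  75,  -  74, - 48, - 44, - 41, - 35,- 34, - 31,- 11,-59/12, 9,99/10,21,78.41, 86 , 89.81]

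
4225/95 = 44 + 9/19 = 44.47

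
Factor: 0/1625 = 0 = 0^1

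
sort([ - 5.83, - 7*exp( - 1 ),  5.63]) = [-5.83, - 7*exp(-1),5.63 ] 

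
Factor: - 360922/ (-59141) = 2^1*113^1 * 1597^1 * 59141^( - 1)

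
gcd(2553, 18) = 3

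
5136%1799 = 1538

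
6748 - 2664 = 4084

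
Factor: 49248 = 2^5*3^4*19^1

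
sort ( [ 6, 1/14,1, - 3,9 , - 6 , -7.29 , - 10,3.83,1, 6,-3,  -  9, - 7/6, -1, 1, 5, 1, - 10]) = [- 10, - 10, - 9, - 7.29,- 6, - 3, - 3, - 7/6,-1, 1/14, 1,1,1, 1, 3.83, 5,6, 6, 9]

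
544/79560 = 4/585 =0.01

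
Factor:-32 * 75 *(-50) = 120000=2^6*3^1*5^4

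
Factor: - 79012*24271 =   -  2^2*13^1* 1867^1*19753^1= - 1917700252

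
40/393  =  40/393 = 0.10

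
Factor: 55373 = 55373^1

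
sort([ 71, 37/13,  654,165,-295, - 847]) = [- 847,  -  295, 37/13, 71,  165 , 654 ]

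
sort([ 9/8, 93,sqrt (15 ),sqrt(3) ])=[ 9/8,  sqrt(3), sqrt(15), 93]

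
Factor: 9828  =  2^2*3^3*7^1 * 13^1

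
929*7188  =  6677652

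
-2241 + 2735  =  494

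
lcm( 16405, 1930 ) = 32810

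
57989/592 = 97 + 565/592 =97.95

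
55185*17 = 938145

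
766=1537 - 771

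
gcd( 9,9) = 9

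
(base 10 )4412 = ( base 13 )2015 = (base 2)1000100111100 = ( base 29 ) 574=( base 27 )61B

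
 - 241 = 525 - 766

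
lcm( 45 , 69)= 1035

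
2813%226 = 101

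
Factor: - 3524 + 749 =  - 3^1*5^2*37^1 = - 2775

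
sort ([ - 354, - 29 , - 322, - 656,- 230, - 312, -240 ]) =[-656,-354, - 322, - 312, - 240,-230,  -  29]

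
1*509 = 509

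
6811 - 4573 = 2238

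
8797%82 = 23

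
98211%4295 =3721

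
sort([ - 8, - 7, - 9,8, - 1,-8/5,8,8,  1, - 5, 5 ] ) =[ - 9, - 8, - 7, -5, - 8/5, - 1,1, 5,8, 8,8] 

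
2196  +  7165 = 9361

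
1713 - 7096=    - 5383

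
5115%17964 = 5115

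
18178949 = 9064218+9114731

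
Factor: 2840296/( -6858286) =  - 1420148/3429143 = -2^2*547^( - 1) * 6269^( - 1 ) * 355037^1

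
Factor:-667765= - 5^1 * 7^1 * 19079^1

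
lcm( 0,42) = 0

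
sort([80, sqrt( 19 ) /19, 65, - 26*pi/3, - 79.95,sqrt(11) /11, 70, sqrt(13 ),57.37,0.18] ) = [ -79.95, - 26*pi/3,0.18,sqrt( 19 )/19, sqrt(11)/11,sqrt( 13 ),57.37, 65,70,80 ]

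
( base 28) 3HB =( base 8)5427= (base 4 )230113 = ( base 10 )2839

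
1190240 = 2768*430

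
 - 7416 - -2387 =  - 5029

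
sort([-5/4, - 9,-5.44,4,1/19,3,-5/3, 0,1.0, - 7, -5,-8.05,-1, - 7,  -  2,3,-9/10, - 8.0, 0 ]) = [ - 9,- 8.05 , - 8.0, - 7, - 7,-5.44,-5, - 2, - 5/3, - 5/4,-1, - 9/10,  0, 0,1/19, 1.0, 3 , 3, 4] 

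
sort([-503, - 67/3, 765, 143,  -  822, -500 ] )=[ - 822 ,-503, - 500, - 67/3, 143,765]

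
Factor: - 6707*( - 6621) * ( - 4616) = -2^3*3^1*19^1 * 353^1 * 577^1*2207^1  =  -204982928952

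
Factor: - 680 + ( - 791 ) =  - 1471 = -1471^1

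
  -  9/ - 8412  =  3/2804 =0.00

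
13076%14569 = 13076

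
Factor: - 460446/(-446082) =577/559  =  13^( - 1 )*43^( - 1 )*577^1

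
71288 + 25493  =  96781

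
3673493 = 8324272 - 4650779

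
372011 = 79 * 4709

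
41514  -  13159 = 28355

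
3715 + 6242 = 9957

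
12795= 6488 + 6307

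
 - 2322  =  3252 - 5574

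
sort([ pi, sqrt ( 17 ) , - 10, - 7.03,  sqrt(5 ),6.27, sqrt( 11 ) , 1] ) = [ - 10, -7.03, 1, sqrt(5 ),pi, sqrt(11), sqrt( 17 ),  6.27 ] 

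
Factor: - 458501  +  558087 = 2^1*17^1* 29^1*101^1=99586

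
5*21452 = 107260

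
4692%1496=204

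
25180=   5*5036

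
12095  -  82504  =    -  70409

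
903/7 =129 = 129.00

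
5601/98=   57 + 15/98 = 57.15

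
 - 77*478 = -36806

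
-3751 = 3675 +  -  7426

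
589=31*19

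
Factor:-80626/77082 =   -  91/87 = -3^( - 1)*7^1*13^1*29^( - 1)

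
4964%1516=416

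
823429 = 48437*17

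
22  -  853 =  - 831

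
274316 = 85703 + 188613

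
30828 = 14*2202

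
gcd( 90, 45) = 45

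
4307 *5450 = 23473150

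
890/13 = 890/13 = 68.46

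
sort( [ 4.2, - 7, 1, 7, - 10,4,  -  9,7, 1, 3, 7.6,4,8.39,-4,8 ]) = [ - 10, - 9, - 7, - 4, 1, 1, 3,  4, 4,4.2 , 7,7,7.6, 8, 8.39 ]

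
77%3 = 2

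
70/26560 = 7/2656  =  0.00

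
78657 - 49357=29300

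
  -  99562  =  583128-682690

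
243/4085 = 243/4085 = 0.06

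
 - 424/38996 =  - 106/9749 = - 0.01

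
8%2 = 0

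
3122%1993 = 1129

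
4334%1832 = 670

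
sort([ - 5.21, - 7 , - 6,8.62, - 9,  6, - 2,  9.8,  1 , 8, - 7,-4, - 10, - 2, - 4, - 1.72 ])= [ - 10, - 9,-7, - 7,- 6, - 5.21, - 4,  -  4, - 2, - 2, - 1.72,  1, 6,  8, 8.62,  9.8 ] 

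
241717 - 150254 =91463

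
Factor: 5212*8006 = 2^3*1303^1*4003^1 = 41727272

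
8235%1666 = 1571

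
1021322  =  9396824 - 8375502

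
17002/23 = 17002/23 = 739.22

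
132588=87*1524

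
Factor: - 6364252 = - 2^2*61^1*26083^1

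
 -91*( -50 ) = 4550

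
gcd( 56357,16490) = 97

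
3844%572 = 412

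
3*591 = 1773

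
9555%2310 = 315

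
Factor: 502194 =2^1*3^1 * 7^1 * 11^1 * 1087^1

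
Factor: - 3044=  - 2^2*761^1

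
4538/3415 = 4538/3415 = 1.33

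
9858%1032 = 570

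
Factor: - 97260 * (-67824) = 6596562240 = 2^6*3^4*5^1*157^1*1621^1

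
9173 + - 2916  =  6257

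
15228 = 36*423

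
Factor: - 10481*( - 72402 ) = 2^1*3^1*11^1*47^1*223^1*1097^1= 758845362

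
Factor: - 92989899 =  - 3^2 * 10332211^1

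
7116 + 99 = 7215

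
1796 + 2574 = 4370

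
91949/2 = 45974 + 1/2 = 45974.50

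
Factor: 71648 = 2^5*2239^1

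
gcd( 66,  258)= 6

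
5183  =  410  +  4773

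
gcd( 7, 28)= 7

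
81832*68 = 5564576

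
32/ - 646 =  - 16/323 = - 0.05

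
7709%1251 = 203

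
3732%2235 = 1497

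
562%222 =118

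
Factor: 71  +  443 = 2^1 * 257^1 = 514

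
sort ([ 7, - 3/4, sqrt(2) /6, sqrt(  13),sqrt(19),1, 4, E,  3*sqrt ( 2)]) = [ - 3/4,sqrt(2)/6  ,  1,E,sqrt(13 ),4,3*sqrt(2),sqrt( 19), 7 ] 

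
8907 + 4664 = 13571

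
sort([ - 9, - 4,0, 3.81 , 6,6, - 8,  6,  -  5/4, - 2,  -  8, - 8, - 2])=[ - 9,-8, - 8, - 8, - 4,  -  2 ,-2,-5/4,0, 3.81, 6, 6,  6] 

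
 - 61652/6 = -10276 +2/3=- 10275.33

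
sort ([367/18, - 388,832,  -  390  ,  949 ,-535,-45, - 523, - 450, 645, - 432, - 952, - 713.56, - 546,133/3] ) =[ - 952, - 713.56, - 546, - 535, - 523,-450, - 432, - 390, - 388, - 45,367/18, 133/3,645,832,949]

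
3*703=2109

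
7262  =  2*3631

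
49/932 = 49/932 = 0.05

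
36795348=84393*436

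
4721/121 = 4721/121 = 39.02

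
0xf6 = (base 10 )246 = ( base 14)138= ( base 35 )71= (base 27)93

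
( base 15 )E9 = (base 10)219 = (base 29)7G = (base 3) 22010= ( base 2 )11011011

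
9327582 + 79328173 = 88655755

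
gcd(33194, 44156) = 14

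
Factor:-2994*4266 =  - 2^2* 3^4*79^1 * 499^1 = -12772404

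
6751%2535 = 1681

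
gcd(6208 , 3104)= 3104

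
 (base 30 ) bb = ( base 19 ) hi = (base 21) g5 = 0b101010101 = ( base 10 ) 341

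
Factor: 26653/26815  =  5^( - 1 )*11^1*31^ ( - 1)*173^(- 1)*2423^1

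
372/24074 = 186/12037 = 0.02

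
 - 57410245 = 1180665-58590910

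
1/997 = 1/997 = 0.00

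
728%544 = 184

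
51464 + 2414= 53878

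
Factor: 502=2^1*251^1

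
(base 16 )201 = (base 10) 513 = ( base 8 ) 1001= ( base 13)306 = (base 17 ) 1D3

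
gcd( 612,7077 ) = 3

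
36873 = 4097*9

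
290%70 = 10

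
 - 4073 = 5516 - 9589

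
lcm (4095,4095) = 4095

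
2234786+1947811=4182597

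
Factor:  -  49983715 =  - 5^1*23^1*41^1  *  10601^1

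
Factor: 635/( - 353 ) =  - 5^1*127^1*353^( - 1) 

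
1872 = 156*12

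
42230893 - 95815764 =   -  53584871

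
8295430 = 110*75413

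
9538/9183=9538/9183  =  1.04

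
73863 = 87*849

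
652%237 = 178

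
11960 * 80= 956800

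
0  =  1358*0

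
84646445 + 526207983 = 610854428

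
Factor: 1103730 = 2^1*3^1*5^1*  36791^1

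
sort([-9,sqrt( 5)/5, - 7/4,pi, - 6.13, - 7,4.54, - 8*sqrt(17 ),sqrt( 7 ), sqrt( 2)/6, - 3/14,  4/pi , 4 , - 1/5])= [ - 8*sqrt( 17),- 9 , - 7, - 6.13, - 7/4,-3/14, - 1/5,sqrt(2 ) /6, sqrt( 5)/5,4/pi,sqrt( 7),pi,  4,  4.54 ]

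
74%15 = 14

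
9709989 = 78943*123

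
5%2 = 1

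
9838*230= 2262740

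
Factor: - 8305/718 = - 2^(  -  1)*5^1*11^1*151^1*359^( - 1)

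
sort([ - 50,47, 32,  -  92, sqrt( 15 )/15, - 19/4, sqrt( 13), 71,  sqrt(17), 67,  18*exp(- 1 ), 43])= [-92, -50, - 19/4,sqrt ( 15) /15,sqrt(13), sqrt(17 ) , 18*exp( - 1 ), 32 , 43,47, 67, 71]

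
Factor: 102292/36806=2^1*7^( - 1 ) * 11^ (  -  1)*107^1 = 214/77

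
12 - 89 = -77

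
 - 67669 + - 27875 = -95544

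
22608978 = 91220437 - 68611459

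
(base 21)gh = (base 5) 2403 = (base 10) 353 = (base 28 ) CH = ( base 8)541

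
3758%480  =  398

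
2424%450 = 174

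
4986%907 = 451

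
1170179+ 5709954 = 6880133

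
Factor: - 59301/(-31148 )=99/52 = 2^( - 2)*3^2 * 11^1*13^( - 1 )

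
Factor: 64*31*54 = 107136 = 2^7*3^3*31^1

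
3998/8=1999/4 = 499.75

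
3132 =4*783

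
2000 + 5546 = 7546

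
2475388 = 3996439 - 1521051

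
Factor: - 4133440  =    -  2^6 * 5^1 * 12917^1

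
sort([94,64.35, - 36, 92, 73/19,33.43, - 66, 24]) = [ - 66,-36, 73/19, 24 , 33.43,  64.35, 92,  94 ]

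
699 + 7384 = 8083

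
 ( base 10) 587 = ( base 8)1113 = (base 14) 2dd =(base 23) 12c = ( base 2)1001001011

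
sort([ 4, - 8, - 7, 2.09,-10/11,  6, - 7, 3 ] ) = [ - 8, - 7, - 7,-10/11, 2.09,3, 4, 6 ] 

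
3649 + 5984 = 9633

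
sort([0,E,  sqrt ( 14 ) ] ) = [ 0,E, sqrt(14)]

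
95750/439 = 218 + 48/439 = 218.11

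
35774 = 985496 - 949722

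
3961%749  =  216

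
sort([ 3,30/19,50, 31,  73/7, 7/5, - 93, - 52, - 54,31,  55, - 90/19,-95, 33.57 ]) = [ - 95,  -  93, - 54, -52,-90/19, 7/5,30/19,3,73/7 , 31 , 31,33.57, 50, 55 ] 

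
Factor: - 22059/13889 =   -  3^3*17^( - 1) = - 27/17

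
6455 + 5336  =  11791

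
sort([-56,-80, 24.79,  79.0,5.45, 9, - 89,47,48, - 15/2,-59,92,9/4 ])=[ - 89, - 80,  -  59, - 56,-15/2,9/4,5.45, 9,24.79  ,  47,48,79.0, 92 ]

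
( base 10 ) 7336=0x1ca8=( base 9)11051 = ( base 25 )BIB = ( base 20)i6g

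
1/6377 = 1/6377 = 0.00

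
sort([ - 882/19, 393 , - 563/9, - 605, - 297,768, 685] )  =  [ - 605, - 297, - 563/9, - 882/19, 393, 685,768]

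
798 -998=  - 200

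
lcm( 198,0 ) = 0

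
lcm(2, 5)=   10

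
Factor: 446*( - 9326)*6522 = -27127580712 = - 2^3*3^1*223^1*1087^1 * 4663^1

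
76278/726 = 105 + 8/121 = 105.07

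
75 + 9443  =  9518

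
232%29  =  0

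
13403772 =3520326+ 9883446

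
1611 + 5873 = 7484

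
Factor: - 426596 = -2^2 * 106649^1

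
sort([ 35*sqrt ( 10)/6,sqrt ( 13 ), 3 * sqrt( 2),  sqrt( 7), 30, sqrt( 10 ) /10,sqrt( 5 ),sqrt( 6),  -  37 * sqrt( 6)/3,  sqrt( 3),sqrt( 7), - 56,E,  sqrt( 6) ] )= [ -56, - 37*sqrt( 6)/3,sqrt( 10)/10,  sqrt(3),sqrt( 5),sqrt(6) , sqrt(6),  sqrt( 7) , sqrt( 7),E, sqrt ( 13),3 *sqrt(2 ),35* sqrt(10 )/6 , 30]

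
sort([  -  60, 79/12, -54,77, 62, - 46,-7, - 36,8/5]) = [ - 60,-54, - 46 ,  -  36, - 7 , 8/5, 79/12, 62, 77]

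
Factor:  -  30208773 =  - 3^1 * 7^1*359^1  *4007^1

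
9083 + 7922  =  17005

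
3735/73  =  3735/73 = 51.16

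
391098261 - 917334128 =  - 526235867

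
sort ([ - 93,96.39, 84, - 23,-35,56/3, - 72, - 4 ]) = [ - 93, - 72, - 35, -23,  -  4, 56/3,84, 96.39 ] 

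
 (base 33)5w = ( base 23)8D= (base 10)197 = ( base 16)c5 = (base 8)305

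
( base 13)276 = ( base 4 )12303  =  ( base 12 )303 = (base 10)435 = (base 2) 110110011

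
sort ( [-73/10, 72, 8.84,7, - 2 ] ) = [ - 73/10, - 2, 7, 8.84, 72]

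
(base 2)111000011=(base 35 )cv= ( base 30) f1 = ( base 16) 1c3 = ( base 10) 451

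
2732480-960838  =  1771642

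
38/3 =12+ 2/3= 12.67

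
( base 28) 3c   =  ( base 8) 140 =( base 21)4c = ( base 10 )96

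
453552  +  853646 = 1307198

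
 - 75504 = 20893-96397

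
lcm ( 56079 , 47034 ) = 1458054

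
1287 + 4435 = 5722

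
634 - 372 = 262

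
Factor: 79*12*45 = 42660 = 2^2*3^3 * 5^1 * 79^1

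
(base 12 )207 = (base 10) 295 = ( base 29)A5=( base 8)447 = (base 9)357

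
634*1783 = 1130422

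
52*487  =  25324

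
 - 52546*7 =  - 367822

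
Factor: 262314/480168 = 59/108 = 2^(-2)  *3^ ( - 3)*59^1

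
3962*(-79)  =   - 312998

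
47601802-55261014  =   - 7659212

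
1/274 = 1/274 = 0.00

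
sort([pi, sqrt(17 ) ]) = [pi, sqrt(17) ] 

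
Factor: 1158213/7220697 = 386071/2406899 = 7^2*  11^( - 1)*7879^1*218809^( - 1) 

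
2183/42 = 51 + 41/42 = 51.98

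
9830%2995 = 845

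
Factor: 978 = 2^1 * 3^1*163^1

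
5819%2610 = 599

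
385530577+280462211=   665992788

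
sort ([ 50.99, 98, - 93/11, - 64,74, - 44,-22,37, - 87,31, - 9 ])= [ - 87,-64,  -  44, - 22,  -  9, - 93/11 , 31, 37, 50.99, 74,98 ]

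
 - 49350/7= - 7050 =- 7050.00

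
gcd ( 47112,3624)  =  3624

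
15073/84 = 179+37/84= 179.44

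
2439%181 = 86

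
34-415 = -381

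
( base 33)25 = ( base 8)107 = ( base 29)2D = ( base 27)2H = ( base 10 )71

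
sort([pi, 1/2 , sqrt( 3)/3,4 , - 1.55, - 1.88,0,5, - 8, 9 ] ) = [ - 8, -1.88, - 1.55, 0,1/2,sqrt(3)/3, pi, 4,5,9]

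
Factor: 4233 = 3^1*17^1 * 83^1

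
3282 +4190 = 7472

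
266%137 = 129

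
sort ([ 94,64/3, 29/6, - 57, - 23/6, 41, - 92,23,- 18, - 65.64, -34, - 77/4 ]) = [  -  92,-65.64 ,-57,-34,-77/4, - 18, - 23/6  ,  29/6,64/3, 23,41,94 ]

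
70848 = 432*164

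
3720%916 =56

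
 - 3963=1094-5057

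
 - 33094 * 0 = 0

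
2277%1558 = 719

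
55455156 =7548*7347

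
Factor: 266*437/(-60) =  - 2^(-1) *3^( - 1 )*5^ ( - 1)*7^1*19^2*23^1 = -58121/30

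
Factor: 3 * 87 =261= 3^2*29^1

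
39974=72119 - 32145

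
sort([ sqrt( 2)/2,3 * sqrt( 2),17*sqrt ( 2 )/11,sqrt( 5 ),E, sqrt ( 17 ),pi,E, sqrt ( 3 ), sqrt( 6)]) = [ sqrt ( 2)/2 , sqrt ( 3 ),17*sqrt(2) /11,sqrt( 5 ),sqrt (6 ),  E, E,  pi,sqrt( 17 ), 3 * sqrt( 2)]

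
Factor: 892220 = 2^2*5^1  *  7^1*6373^1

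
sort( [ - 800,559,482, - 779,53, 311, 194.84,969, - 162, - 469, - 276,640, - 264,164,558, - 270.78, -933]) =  [ - 933, - 800, - 779, - 469, - 276, - 270.78, - 264 , - 162,53 , 164,194.84,  311, 482,558,  559,640,969]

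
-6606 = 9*(  -  734)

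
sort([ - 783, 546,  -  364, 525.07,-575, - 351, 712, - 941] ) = [ - 941, - 783,  -  575, - 364, - 351,  525.07, 546,712 ]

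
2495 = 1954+541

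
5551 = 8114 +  - 2563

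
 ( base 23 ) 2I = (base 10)64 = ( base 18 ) 3A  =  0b1000000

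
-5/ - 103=5/103 = 0.05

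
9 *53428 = 480852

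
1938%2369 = 1938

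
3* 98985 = 296955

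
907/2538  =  907/2538= 0.36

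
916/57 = 16 + 4/57 = 16.07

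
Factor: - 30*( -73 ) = 2^1*3^1*5^1*73^1 = 2190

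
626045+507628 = 1133673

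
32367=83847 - 51480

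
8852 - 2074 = 6778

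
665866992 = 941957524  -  276090532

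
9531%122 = 15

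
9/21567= 3/7189= 0.00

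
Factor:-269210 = - 2^1 * 5^1* 26921^1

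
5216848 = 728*7166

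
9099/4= 9099/4 = 2274.75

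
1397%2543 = 1397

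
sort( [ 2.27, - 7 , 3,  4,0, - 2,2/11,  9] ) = [ - 7, - 2,0,2/11, 2.27, 3,4,9] 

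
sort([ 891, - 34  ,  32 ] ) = [ - 34, 32,891 ] 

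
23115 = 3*7705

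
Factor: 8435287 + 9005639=2^1*3^1 * 349^1 *8329^1 = 17440926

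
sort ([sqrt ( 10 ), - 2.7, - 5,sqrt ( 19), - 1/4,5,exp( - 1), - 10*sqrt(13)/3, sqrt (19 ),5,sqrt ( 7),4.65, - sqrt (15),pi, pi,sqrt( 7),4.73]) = [  -  10*sqrt( 13 ) /3,- 5, - sqrt(  15) , - 2.7, - 1/4,exp(-1),sqrt( 7 ),sqrt(7),pi,pi,sqrt( 10),  sqrt( 19),sqrt(19),4.65, 4.73, 5,5 ]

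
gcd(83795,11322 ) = 1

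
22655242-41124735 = - 18469493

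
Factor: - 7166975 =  - 5^2*  283^1 * 1013^1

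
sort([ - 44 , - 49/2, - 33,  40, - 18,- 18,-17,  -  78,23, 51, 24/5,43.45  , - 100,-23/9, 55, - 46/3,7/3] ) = [ -100 , - 78, - 44, - 33,  -  49/2, - 18, - 18, - 17,  -  46/3, - 23/9, 7/3, 24/5, 23,40,43.45, 51, 55 ] 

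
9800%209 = 186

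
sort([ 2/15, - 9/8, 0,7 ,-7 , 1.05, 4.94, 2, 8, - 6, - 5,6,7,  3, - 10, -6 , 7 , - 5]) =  [ -10, - 7, - 6, - 6,- 5, - 5, - 9/8,0,2/15,1.05, 2,  3,4.94, 6,7, 7 , 7,8]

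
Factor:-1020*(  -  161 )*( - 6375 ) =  - 2^2*3^2*5^4*7^1*  17^2*23^1 =- 1046902500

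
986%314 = 44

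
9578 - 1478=8100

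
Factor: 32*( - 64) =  - 2^11  =  -  2048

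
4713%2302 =109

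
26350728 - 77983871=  - 51633143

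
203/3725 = 203/3725 = 0.05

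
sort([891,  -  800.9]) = [ - 800.9, 891]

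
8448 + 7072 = 15520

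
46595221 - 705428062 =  -658832841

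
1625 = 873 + 752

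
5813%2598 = 617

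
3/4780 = 3/4780 = 0.00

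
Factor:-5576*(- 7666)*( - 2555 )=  - 2^4*5^1*7^1*17^1*41^1 * 73^1* 3833^1 = - 109215048880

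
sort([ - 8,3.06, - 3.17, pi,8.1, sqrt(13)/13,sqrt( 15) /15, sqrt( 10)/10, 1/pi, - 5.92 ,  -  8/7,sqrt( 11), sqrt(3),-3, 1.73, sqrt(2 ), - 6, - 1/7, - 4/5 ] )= [  -  8, -6, - 5.92, - 3.17, - 3, - 8/7,-4/5, - 1/7,sqrt( 15) /15,sqrt(13 )/13, sqrt(10)/10,1/pi,sqrt( 2), 1.73,sqrt(3 ) , 3.06,pi,sqrt( 11),  8.1 ] 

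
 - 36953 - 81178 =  - 118131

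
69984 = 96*729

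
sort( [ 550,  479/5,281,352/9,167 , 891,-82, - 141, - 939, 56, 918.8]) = [- 939,  -  141 ,-82,352/9, 56, 479/5, 167,281,550, 891, 918.8 ] 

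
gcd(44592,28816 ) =16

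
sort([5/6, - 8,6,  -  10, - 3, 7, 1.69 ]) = [-10, - 8, - 3,5/6, 1.69,6,7 ] 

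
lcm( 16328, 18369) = 146952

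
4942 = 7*706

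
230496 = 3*76832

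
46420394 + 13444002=59864396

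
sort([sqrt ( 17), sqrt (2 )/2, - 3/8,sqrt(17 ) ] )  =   [  -  3/8, sqrt( 2 ) /2, sqrt(17), sqrt(17 )]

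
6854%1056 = 518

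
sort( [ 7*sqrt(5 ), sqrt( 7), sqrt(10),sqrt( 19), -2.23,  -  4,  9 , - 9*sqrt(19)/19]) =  [ - 4, - 2.23,-9 * sqrt(19)/19,  sqrt( 7 ),  sqrt( 10), sqrt(19), 9, 7*sqrt( 5)]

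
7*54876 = 384132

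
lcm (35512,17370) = 1598040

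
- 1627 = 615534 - 617161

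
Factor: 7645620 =2^2*3^1 *5^1*79^1*1613^1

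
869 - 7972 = -7103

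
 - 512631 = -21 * 24411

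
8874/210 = 42  +  9/35= 42.26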